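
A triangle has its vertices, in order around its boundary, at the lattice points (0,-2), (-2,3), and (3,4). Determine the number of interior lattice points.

12

Using the shoelace formula, 2A = |[0·3 − (-2)·(-2)] + [(-2)·4 − 3·3] + [3·(-2) − 0·4]| = 27, so the area is 13.5.
The number of boundary lattice points is Σ gcd(|Δx|,|Δy|) = gcd(2,5) + gcd(5,1) + gcd(3,6) = 1+1+3 = 5.
By Pick's theorem A = I + B/2 − 1, so I = 13.5 − 5/2 + 1 = 12.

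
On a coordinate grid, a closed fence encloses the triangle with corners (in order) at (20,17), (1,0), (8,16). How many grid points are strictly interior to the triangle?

92

The shoelace formula gives twice the area as |[20·0 − 1·17] + [1·16 − 8·0] + [8·17 − 20·16]| = 185, so the area is 92.5.
The number of boundary lattice points is Σ gcd(|Δx|,|Δy|) = gcd(19,17) + gcd(7,16) + gcd(12,1) = 1+1+1 = 3.
By Pick's theorem A = I + B/2 − 1, so I = 92.5 − 3/2 + 1 = 92.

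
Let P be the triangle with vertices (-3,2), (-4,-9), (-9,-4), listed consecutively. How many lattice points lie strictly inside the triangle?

25

The shoelace formula gives twice the area as |[(-3)·(-9) − (-4)·2] + [(-4)·(-4) − (-9)·(-9)] + [(-9)·2 − (-3)·(-4)]| = 60, so the area is 30.
Along each edge there are gcd(|Δx|,|Δy|)+1 lattice points, so counting each shared vertex once the boundary has gcd(1,11) + gcd(5,5) + gcd(6,6) = 1+5+6 = 12.
Pick's theorem gives I = A − B/2 + 1 = 30 − 12/2 + 1 = 25.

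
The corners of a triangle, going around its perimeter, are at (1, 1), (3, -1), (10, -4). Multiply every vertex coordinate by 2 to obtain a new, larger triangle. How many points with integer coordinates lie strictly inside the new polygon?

13

Using the shoelace formula, 2A = |(1·(-1) − 3·1) + (3·(-4) − 10·(-1)) + (10·1 − 1·(-4))| = 8, so the area is 4.
Along each edge there are gcd(|Δx|,|Δy|)+1 lattice points, so counting each shared vertex once the boundary has gcd(2,2) + gcd(7,3) + gcd(9,5) = 2+1+1 = 4.
Scaling by 2 multiplies the area by 2² = 4 (so the new area is 16) and multiplies the boundary lattice-point count by 2, giving 8.
By Pick's theorem, the interior count of the dilated polygon is 16 − 8/2 + 1 = 13.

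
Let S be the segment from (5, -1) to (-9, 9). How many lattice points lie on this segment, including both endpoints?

The number of lattice points on a segment between lattice points is gcd(|Δx|,|Δy|) + 1 = gcd(14,10) + 1 = 2 + 1 = 3.

3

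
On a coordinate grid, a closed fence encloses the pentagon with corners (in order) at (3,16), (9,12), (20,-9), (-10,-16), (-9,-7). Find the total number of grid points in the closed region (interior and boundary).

The shoelace formula gives twice the area as |(3·12 − 9·16) + (9·(-9) − 20·12) + (20·(-16) − (-10)·(-9)) + ((-10)·(-7) − (-9)·(-16)) + ((-9)·16 − 3·(-7))| = 1036, so the area is 518.
Along each edge there are gcd(|Δx|,|Δy|)+1 lattice points, so counting each shared vertex once the boundary has gcd(6,4) + gcd(11,21) + gcd(30,7) + gcd(1,9) + gcd(12,23) = 2+1+1+1+1 = 6.
Pick's theorem gives I = A − B/2 + 1 = 518 − 6/2 + 1 = 516, so the closed region contains I + B = 516 + 6 = 522 lattice points.

522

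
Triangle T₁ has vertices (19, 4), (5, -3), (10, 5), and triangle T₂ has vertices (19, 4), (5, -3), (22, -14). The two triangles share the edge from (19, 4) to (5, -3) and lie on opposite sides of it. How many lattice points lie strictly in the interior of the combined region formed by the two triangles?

The union is the simple quadrilateral with vertices (19, 4), (10, 5), (5, -3), (22, -14) in order.
The shoelace formula gives twice the area as |[19·5 − 10·4] + [10·(-3) − 5·5] + [5·(-14) − 22·(-3)] + [22·4 − 19·(-14)]| = 350, so the area is 175.
Summing gcd(|Δx|,|Δy|) over the edges gives the boundary count: gcd(9,1) + gcd(5,8) + gcd(17,11) + gcd(3,18) = 1+1+1+3 = 6.
By Pick's theorem I = A − B/2 + 1 = 175 − 6/2 + 1 = 173.

173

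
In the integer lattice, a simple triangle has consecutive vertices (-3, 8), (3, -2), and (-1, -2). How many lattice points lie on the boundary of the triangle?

8

Summing gcd(|Δx|,|Δy|) over the edges gives the boundary count: gcd(6,10) + gcd(4,0) + gcd(2,10) = 2+4+2 = 8.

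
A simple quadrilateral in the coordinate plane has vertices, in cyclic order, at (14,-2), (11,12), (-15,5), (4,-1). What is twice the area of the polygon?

The shoelace formula gives twice the area as |[14·12 − 11·(-2)] + [11·5 − (-15)·12] + [(-15)·(-1) − 4·5] + [4·(-2) − 14·(-1)]| = 426, so the area is 213.

426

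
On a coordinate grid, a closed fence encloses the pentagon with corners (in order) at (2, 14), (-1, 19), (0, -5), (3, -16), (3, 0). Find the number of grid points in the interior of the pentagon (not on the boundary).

72

Using the shoelace formula, 2A = |(2·19 − (-1)·14) + ((-1)·(-5) − 0·19) + (0·(-16) − 3·(-5)) + (3·0 − 3·(-16)) + (3·14 − 2·0)| = 162, so the area is 81.
Summing gcd(|Δx|,|Δy|) over the edges gives the boundary count: gcd(3,5) + gcd(1,24) + gcd(3,11) + gcd(0,16) + gcd(1,14) = 1+1+1+16+1 = 20.
By Pick's theorem A = I + B/2 − 1, so I = 81 − 20/2 + 1 = 72.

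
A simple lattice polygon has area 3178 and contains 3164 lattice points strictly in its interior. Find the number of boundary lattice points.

30

Pick's theorem gives A = I + B/2 − 1, so B = 2(A − I + 1) = 2(3178 − 3164 + 1) = 30.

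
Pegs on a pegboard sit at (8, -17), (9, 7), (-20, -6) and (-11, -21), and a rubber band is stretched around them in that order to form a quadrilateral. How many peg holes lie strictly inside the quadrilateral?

By the shoelace formula, twice the signed area is |[8·7 − 9·(-17)] + [9·(-6) − (-20)·7] + [(-20)·(-21) − (-11)·(-6)] + [(-11)·(-17) − 8·(-21)]| = 1004, so the area is 502.
Summing gcd(|Δx|,|Δy|) over the edges gives the boundary count: gcd(1,24) + gcd(29,13) + gcd(9,15) + gcd(19,4) = 1+1+3+1 = 6.
Pick's theorem gives I = A − B/2 + 1 = 502 − 6/2 + 1 = 500.

500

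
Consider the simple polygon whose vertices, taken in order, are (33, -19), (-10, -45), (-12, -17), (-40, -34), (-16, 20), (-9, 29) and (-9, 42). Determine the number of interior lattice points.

The shoelace formula gives twice the area as |(33·(-45) − (-10)·(-19)) + ((-10)·(-17) − (-12)·(-45)) + ((-12)·(-34) − (-40)·(-17)) + ((-40)·20 − (-16)·(-34)) + ((-16)·29 − (-9)·20) + ((-9)·42 − (-9)·29) + ((-9)·(-19) − 33·42)| = 5277, so the area is 2638.5.
Along each edge there are gcd(|Δx|,|Δy|)+1 lattice points, so counting each shared vertex once the boundary has gcd(43,26) + gcd(2,28) + gcd(28,17) + gcd(24,54) + gcd(7,9) + gcd(0,13) + gcd(42,61) = 1+2+1+6+1+13+1 = 25.
Pick's theorem gives I = A − B/2 + 1 = 2638.5 − 25/2 + 1 = 2627.

2627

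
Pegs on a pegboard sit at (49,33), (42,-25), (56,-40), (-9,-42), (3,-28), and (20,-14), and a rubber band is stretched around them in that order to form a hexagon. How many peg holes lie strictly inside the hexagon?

1678

By the shoelace formula, twice the signed area is |[49·(-25) − 42·33] + [42·(-40) − 56·(-25)] + [56·(-42) − (-9)·(-40)] + [(-9)·(-28) − 3·(-42)] + [3·(-14) − 20·(-28)] + [20·33 − 49·(-14)]| = 3361, so the area is 1680.5.
Along each edge there are gcd(|Δx|,|Δy|)+1 lattice points, so counting each shared vertex once the boundary has gcd(7,58) + gcd(14,15) + gcd(65,2) + gcd(12,14) + gcd(17,14) + gcd(29,47) = 1+1+1+2+1+1 = 7.
By Pick's theorem A = I + B/2 − 1, so I = 1680.5 − 7/2 + 1 = 1678.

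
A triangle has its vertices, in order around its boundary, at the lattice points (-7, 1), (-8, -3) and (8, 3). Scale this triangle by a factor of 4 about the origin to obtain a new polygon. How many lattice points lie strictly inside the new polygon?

Using the shoelace formula, 2A = |((-7)·(-3) − (-8)·1) + ((-8)·3 − 8·(-3)) + (8·1 − (-7)·3)| = 58, so the area is 29.
Along each edge there are gcd(|Δx|,|Δy|)+1 lattice points, so counting each shared vertex once the boundary has gcd(1,4) + gcd(16,6) + gcd(15,2) = 1+2+1 = 4.
Scaling by 4 multiplies the area by 4² = 16 (so the new area is 464) and multiplies the boundary lattice-point count by 4, giving 16.
By Pick's theorem, the interior count of the dilated polygon is 464 − 16/2 + 1 = 457.

457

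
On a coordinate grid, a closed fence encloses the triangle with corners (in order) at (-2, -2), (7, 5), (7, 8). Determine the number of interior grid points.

By the shoelace formula, twice the signed area is |((-2)·5 − 7·(-2)) + (7·8 − 7·5) + (7·(-2) − (-2)·8)| = 27, so the area is 13.5.
Summing gcd(|Δx|,|Δy|) over the edges gives the boundary count: gcd(9,7) + gcd(0,3) + gcd(9,10) = 1+3+1 = 5.
By Pick's theorem A = I + B/2 − 1, so I = 13.5 − 5/2 + 1 = 12.

12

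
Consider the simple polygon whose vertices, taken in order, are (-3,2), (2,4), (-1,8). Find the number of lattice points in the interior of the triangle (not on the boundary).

The shoelace formula gives twice the area as |[(-3)·4 − 2·2] + [2·8 − (-1)·4] + [(-1)·2 − (-3)·8]| = 26, so the area is 13.
Along each edge there are gcd(|Δx|,|Δy|)+1 lattice points, so counting each shared vertex once the boundary has gcd(5,2) + gcd(3,4) + gcd(2,6) = 1+1+2 = 4.
Pick's theorem gives I = A − B/2 + 1 = 13 − 4/2 + 1 = 12.

12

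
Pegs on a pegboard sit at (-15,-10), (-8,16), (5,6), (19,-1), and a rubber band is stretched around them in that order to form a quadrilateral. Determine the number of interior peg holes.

382

The shoelace formula gives twice the area as |[(-15)·16 − (-8)·(-10)] + [(-8)·6 − 5·16] + [5·(-1) − 19·6] + [19·(-10) − (-15)·(-1)]| = 772, so the area is 386.
The number of boundary lattice points is Σ gcd(|Δx|,|Δy|) = gcd(7,26) + gcd(13,10) + gcd(14,7) + gcd(34,9) = 1+1+7+1 = 10.
By Pick's theorem A = I + B/2 − 1, so I = 386 − 10/2 + 1 = 382.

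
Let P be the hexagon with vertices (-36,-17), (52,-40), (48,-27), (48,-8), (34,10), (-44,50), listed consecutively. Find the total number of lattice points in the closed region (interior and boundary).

4610

The shoelace formula gives twice the area as |[(-36)·(-40) − 52·(-17)] + [52·(-27) − 48·(-40)] + [48·(-8) − 48·(-27)] + [48·10 − 34·(-8)] + [34·50 − (-44)·10] + [(-44)·(-17) − (-36)·50]| = 9192, so the area is 4596.
Summing gcd(|Δx|,|Δy|) over the edges gives the boundary count: gcd(88,23) + gcd(4,13) + gcd(0,19) + gcd(14,18) + gcd(78,40) + gcd(8,67) = 1+1+19+2+2+1 = 26.
Pick's theorem gives I = A − B/2 + 1 = 4596 − 26/2 + 1 = 4584, so the closed region contains I + B = 4584 + 26 = 4610 lattice points.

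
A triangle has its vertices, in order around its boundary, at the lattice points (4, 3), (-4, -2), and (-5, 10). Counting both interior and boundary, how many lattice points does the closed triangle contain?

53

By the shoelace formula, twice the signed area is |[4·(-2) − (-4)·3] + [(-4)·10 − (-5)·(-2)] + [(-5)·3 − 4·10]| = 101, so the area is 101/2.
The number of boundary lattice points is Σ gcd(|Δx|,|Δy|) = gcd(8,5) + gcd(1,12) + gcd(9,7) = 1+1+1 = 3.
Pick's theorem gives I = A − B/2 + 1 = 101/2 − 3/2 + 1 = 50, so the closed region contains I + B = 50 + 3 = 53 lattice points.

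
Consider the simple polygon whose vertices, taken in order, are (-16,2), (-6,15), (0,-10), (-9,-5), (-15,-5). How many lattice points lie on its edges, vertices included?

Summing gcd(|Δx|,|Δy|) over the edges gives the boundary count: gcd(10,13) + gcd(6,25) + gcd(9,5) + gcd(6,0) + gcd(1,7) = 1+1+1+6+1 = 10.

10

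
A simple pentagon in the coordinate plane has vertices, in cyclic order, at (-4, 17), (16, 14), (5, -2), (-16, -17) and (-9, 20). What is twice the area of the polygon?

Using the shoelace formula, 2A = |[(-4)·14 − 16·17] + [16·(-2) − 5·14] + [5·(-17) − (-16)·(-2)] + [(-16)·20 − (-9)·(-17)] + [(-9)·17 − (-4)·20]| = 1093, so the area is 1093/2.

1093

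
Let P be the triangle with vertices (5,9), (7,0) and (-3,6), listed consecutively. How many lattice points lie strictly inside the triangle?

Using the shoelace formula, 2A = |[5·0 − 7·9] + [7·6 − (-3)·0] + [(-3)·9 − 5·6]| = 78, so the area is 39.
Summing gcd(|Δx|,|Δy|) over the edges gives the boundary count: gcd(2,9) + gcd(10,6) + gcd(8,3) = 1+2+1 = 4.
Pick's theorem gives I = A − B/2 + 1 = 39 − 4/2 + 1 = 38.

38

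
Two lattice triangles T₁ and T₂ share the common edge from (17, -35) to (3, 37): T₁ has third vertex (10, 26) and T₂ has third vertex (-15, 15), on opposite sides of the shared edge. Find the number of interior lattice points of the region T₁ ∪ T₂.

The union is the simple quadrilateral with vertices (17, -35), (10, 26), (3, 37), (-15, 15) in order.
The shoelace formula gives twice the area as |(17·26 − 10·(-35)) + (10·37 − 3·26) + (3·15 − (-15)·37) + ((-15)·(-35) − 17·15)| = 1954, so the area is 977.
The number of boundary lattice points is Σ gcd(|Δx|,|Δy|) = gcd(7,61) + gcd(7,11) + gcd(18,22) + gcd(32,50) = 1+1+2+2 = 6.
By Pick's theorem I = A − B/2 + 1 = 977 − 6/2 + 1 = 975.

975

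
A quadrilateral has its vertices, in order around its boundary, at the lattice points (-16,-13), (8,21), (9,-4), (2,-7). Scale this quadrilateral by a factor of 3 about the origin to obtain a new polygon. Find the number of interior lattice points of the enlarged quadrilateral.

Using the shoelace formula, 2A = |((-16)·21 − 8·(-13)) + (8·(-4) − 9·21) + (9·(-7) − 2·(-4)) + (2·(-13) − (-16)·(-7))| = 646, so the area is 323.
The number of boundary lattice points is Σ gcd(|Δx|,|Δy|) = gcd(24,34) + gcd(1,25) + gcd(7,3) + gcd(18,6) = 2+1+1+6 = 10.
Scaling by 3 multiplies the area by 3² = 9 (so the new area is 2907) and multiplies the boundary lattice-point count by 3, giving 30.
By Pick's theorem, the interior count of the dilated polygon is 2907 − 30/2 + 1 = 2893.

2893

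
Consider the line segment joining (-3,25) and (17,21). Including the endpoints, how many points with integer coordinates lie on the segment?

The number of lattice points on a segment between lattice points is gcd(|Δx|,|Δy|) + 1 = gcd(20,4) + 1 = 4 + 1 = 5.

5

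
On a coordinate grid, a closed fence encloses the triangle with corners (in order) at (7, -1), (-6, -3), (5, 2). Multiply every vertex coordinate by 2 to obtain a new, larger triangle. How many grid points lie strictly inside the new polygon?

84

The shoelace formula gives twice the area as |(7·(-3) − (-6)·(-1)) + ((-6)·2 − 5·(-3)) + (5·(-1) − 7·2)| = 43, so the area is 21.5.
The number of boundary lattice points is Σ gcd(|Δx|,|Δy|) = gcd(13,2) + gcd(11,5) + gcd(2,3) = 1+1+1 = 3.
Scaling by 2 multiplies the area by 2² = 4 (so the new area is 86) and multiplies the boundary lattice-point count by 2, giving 6.
By Pick's theorem, the interior count of the dilated polygon is 86 − 6/2 + 1 = 84.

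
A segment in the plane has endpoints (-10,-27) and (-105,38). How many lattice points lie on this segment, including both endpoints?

6

The number of lattice points on a segment between lattice points is gcd(|Δx|,|Δy|) + 1 = gcd(95,65) + 1 = 5 + 1 = 6.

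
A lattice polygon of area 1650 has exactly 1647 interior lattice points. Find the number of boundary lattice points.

Pick's theorem gives A = I + B/2 − 1, so B = 2(A − I + 1) = 2(1650 − 1647 + 1) = 8.

8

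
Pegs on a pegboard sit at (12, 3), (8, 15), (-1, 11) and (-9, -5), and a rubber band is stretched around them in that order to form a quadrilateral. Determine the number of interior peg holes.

Using the shoelace formula, 2A = |(12·15 − 8·3) + (8·11 − (-1)·15) + ((-1)·(-5) − (-9)·11) + ((-9)·3 − 12·(-5))| = 396, so the area is 198.
Along each edge there are gcd(|Δx|,|Δy|)+1 lattice points, so counting each shared vertex once the boundary has gcd(4,12) + gcd(9,4) + gcd(8,16) + gcd(21,8) = 4+1+8+1 = 14.
Pick's theorem gives I = A − B/2 + 1 = 198 − 14/2 + 1 = 192.

192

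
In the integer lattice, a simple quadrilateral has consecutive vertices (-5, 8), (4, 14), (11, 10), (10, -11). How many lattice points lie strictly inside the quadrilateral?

204

Using the shoelace formula, 2A = |((-5)·14 − 4·8) + (4·10 − 11·14) + (11·(-11) − 10·10) + (10·8 − (-5)·(-11))| = 412, so the area is 206.
Summing gcd(|Δx|,|Δy|) over the edges gives the boundary count: gcd(9,6) + gcd(7,4) + gcd(1,21) + gcd(15,19) = 3+1+1+1 = 6.
Pick's theorem gives I = A − B/2 + 1 = 206 − 6/2 + 1 = 204.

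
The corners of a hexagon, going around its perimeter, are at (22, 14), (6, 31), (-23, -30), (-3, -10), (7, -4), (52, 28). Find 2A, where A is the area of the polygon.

The shoelace formula gives twice the area as |[22·31 − 6·14] + [6·(-30) − (-23)·31] + [(-23)·(-10) − (-3)·(-30)] + [(-3)·(-4) − 7·(-10)] + [7·28 − 52·(-4)] + [52·14 − 22·28]| = 1869, so the area is 934.5.

1869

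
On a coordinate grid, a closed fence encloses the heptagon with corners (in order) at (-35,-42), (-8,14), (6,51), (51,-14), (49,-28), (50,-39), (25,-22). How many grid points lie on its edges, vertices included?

Summing gcd(|Δx|,|Δy|) over the edges gives the boundary count: gcd(27,56) + gcd(14,37) + gcd(45,65) + gcd(2,14) + gcd(1,11) + gcd(25,17) + gcd(60,20) = 1+1+5+2+1+1+20 = 31.

31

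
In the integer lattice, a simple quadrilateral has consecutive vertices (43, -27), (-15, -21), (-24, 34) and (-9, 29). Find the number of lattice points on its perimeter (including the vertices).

The number of boundary lattice points is Σ gcd(|Δx|,|Δy|) = gcd(58,6) + gcd(9,55) + gcd(15,5) + gcd(52,56) = 2+1+5+4 = 12.

12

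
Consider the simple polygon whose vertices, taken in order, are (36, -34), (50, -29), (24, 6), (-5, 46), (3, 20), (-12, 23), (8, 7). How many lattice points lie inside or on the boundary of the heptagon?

Using the shoelace formula, 2A = |(36·(-29) − 50·(-34)) + (50·6 − 24·(-29)) + (24·46 − (-5)·6) + ((-5)·20 − 3·46) + (3·23 − (-12)·20) + ((-12)·7 − 8·23) + (8·(-34) − 36·7)| = 2065, so the area is 2065/2.
Summing gcd(|Δx|,|Δy|) over the edges gives the boundary count: gcd(14,5) + gcd(26,35) + gcd(29,40) + gcd(8,26) + gcd(15,3) + gcd(20,16) + gcd(28,41) = 1+1+1+2+3+4+1 = 13.
Pick's theorem gives I = A − B/2 + 1 = 2065/2 − 13/2 + 1 = 1027, so the closed region contains I + B = 1027 + 13 = 1040 lattice points.

1040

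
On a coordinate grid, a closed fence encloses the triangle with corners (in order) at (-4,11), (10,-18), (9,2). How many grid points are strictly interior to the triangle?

125

The shoelace formula gives twice the area as |[(-4)·(-18) − 10·11] + [10·2 − 9·(-18)] + [9·11 − (-4)·2]| = 251, so the area is 125.5.
Along each edge there are gcd(|Δx|,|Δy|)+1 lattice points, so counting each shared vertex once the boundary has gcd(14,29) + gcd(1,20) + gcd(13,9) = 1+1+1 = 3.
By Pick's theorem A = I + B/2 − 1, so I = 125.5 − 3/2 + 1 = 125.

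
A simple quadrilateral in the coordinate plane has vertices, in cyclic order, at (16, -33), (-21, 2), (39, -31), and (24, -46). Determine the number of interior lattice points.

588

The shoelace formula gives twice the area as |(16·2 − (-21)·(-33)) + ((-21)·(-31) − 39·2) + (39·(-46) − 24·(-31)) + (24·(-33) − 16·(-46))| = 1194, so the area is 597.
Along each edge there are gcd(|Δx|,|Δy|)+1 lattice points, so counting each shared vertex once the boundary has gcd(37,35) + gcd(60,33) + gcd(15,15) + gcd(8,13) = 1+3+15+1 = 20.
Pick's theorem gives I = A − B/2 + 1 = 597 − 20/2 + 1 = 588.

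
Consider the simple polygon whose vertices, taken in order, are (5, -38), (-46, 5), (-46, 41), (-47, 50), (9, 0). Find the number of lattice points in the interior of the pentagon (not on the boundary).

2252

By the shoelace formula, twice the signed area is |[5·5 − (-46)·(-38)] + [(-46)·41 − (-46)·5] + [(-46)·50 − (-47)·41] + [(-47)·0 − 9·50] + [9·(-38) − 5·0]| = 4544, so the area is 2272.
The number of boundary lattice points is Σ gcd(|Δx|,|Δy|) = gcd(51,43) + gcd(0,36) + gcd(1,9) + gcd(56,50) + gcd(4,38) = 1+36+1+2+2 = 42.
By Pick's theorem A = I + B/2 − 1, so I = 2272 − 42/2 + 1 = 2252.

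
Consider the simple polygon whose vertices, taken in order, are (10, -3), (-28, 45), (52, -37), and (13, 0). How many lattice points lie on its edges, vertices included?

The number of boundary lattice points is Σ gcd(|Δx|,|Δy|) = gcd(38,48) + gcd(80,82) + gcd(39,37) + gcd(3,3) = 2+2+1+3 = 8.

8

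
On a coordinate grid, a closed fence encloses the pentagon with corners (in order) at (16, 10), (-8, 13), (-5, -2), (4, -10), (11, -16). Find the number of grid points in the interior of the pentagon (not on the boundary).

By the shoelace formula, twice the signed area is |[16·13 − (-8)·10] + [(-8)·(-2) − (-5)·13] + [(-5)·(-10) − 4·(-2)] + [4·(-16) − 11·(-10)] + [11·10 − 16·(-16)]| = 839, so the area is 839/2.
The number of boundary lattice points is Σ gcd(|Δx|,|Δy|) = gcd(24,3) + gcd(3,15) + gcd(9,8) + gcd(7,6) + gcd(5,26) = 3+3+1+1+1 = 9.
Pick's theorem gives I = A − B/2 + 1 = 839/2 − 9/2 + 1 = 416.

416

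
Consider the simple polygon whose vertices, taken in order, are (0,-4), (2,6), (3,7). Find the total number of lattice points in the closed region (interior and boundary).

The shoelace formula gives twice the area as |(0·6 − 2·(-4)) + (2·7 − 3·6) + (3·(-4) − 0·7)| = 8, so the area is 4.
Summing gcd(|Δx|,|Δy|) over the edges gives the boundary count: gcd(2,10) + gcd(1,1) + gcd(3,11) = 2+1+1 = 4.
Pick's theorem gives I = A − B/2 + 1 = 4 − 4/2 + 1 = 3, so the closed region contains I + B = 3 + 4 = 7 lattice points.

7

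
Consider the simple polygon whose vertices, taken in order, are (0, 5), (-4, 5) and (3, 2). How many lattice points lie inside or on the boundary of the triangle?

11

By the shoelace formula, twice the signed area is |(0·5 − (-4)·5) + ((-4)·2 − 3·5) + (3·5 − 0·2)| = 12, so the area is 6.
The number of boundary lattice points is Σ gcd(|Δx|,|Δy|) = gcd(4,0) + gcd(7,3) + gcd(3,3) = 4+1+3 = 8.
Pick's theorem gives I = A − B/2 + 1 = 6 − 8/2 + 1 = 3, so the closed region contains I + B = 3 + 8 = 11 lattice points.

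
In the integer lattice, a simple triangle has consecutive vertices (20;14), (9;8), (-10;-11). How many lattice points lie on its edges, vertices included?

Summing gcd(|Δx|,|Δy|) over the edges gives the boundary count: gcd(11,6) + gcd(19,19) + gcd(30,25) = 1+19+5 = 25.

25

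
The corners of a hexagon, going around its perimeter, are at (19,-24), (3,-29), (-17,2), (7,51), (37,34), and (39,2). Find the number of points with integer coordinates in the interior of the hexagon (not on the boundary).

2858

By the shoelace formula, twice the signed area is |(19·(-29) − 3·(-24)) + (3·2 − (-17)·(-29)) + ((-17)·51 − 7·2) + (7·34 − 37·51) + (37·2 − 39·34) + (39·(-24) − 19·2)| = 5722, so the area is 2861.
Along each edge there are gcd(|Δx|,|Δy|)+1 lattice points, so counting each shared vertex once the boundary has gcd(16,5) + gcd(20,31) + gcd(24,49) + gcd(30,17) + gcd(2,32) + gcd(20,26) = 1+1+1+1+2+2 = 8.
By Pick's theorem A = I + B/2 − 1, so I = 2861 − 8/2 + 1 = 2858.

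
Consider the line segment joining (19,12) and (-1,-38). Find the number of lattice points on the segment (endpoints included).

The number of lattice points on a segment between lattice points is gcd(|Δx|,|Δy|) + 1 = gcd(20,50) + 1 = 10 + 1 = 11.

11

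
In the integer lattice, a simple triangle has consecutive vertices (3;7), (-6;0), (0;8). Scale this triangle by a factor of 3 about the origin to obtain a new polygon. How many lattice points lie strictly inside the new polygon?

130

Using the shoelace formula, 2A = |[3·0 − (-6)·7] + [(-6)·8 − 0·0] + [0·7 − 3·8]| = 30, so the area is 15.
Along each edge there are gcd(|Δx|,|Δy|)+1 lattice points, so counting each shared vertex once the boundary has gcd(9,7) + gcd(6,8) + gcd(3,1) = 1+2+1 = 4.
Scaling by 3 multiplies the area by 3² = 9 (so the new area is 135) and multiplies the boundary lattice-point count by 3, giving 12.
By Pick's theorem, the interior count of the dilated polygon is 135 − 12/2 + 1 = 130.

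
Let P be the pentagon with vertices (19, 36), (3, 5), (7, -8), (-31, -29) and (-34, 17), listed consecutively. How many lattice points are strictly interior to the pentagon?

The shoelace formula gives twice the area as |[19·5 − 3·36] + [3·(-8) − 7·5] + [7·(-29) − (-31)·(-8)] + [(-31)·17 − (-34)·(-29)] + [(-34)·36 − 19·17]| = 3583, so the area is 3583/2.
The number of boundary lattice points is Σ gcd(|Δx|,|Δy|) = gcd(16,31) + gcd(4,13) + gcd(38,21) + gcd(3,46) + gcd(53,19) = 1+1+1+1+1 = 5.
Pick's theorem gives I = A − B/2 + 1 = 3583/2 − 5/2 + 1 = 1790.

1790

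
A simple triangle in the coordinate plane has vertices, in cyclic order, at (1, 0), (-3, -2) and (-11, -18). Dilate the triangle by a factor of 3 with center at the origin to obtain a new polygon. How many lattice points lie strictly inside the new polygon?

By the shoelace formula, twice the signed area is |(1·(-2) − (-3)·0) + ((-3)·(-18) − (-11)·(-2)) + ((-11)·0 − 1·(-18))| = 48, so the area is 24.
Along each edge there are gcd(|Δx|,|Δy|)+1 lattice points, so counting each shared vertex once the boundary has gcd(4,2) + gcd(8,16) + gcd(12,18) = 2+8+6 = 16.
Scaling by 3 multiplies the area by 3² = 9 (so the new area is 216) and multiplies the boundary lattice-point count by 3, giving 48.
By Pick's theorem, the interior count of the dilated polygon is 216 − 48/2 + 1 = 193.

193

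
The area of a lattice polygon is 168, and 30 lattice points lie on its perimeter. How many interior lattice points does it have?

Pick's theorem A = I + B/2 − 1 rearranges to I = A − B/2 + 1 = 168 − 30/2 + 1 = 154.

154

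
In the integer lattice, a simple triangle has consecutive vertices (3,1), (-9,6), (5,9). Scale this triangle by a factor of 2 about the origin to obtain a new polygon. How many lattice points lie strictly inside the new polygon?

By the shoelace formula, twice the signed area is |(3·6 − (-9)·1) + ((-9)·9 − 5·6) + (5·1 − 3·9)| = 106, so the area is 53.
Summing gcd(|Δx|,|Δy|) over the edges gives the boundary count: gcd(12,5) + gcd(14,3) + gcd(2,8) = 1+1+2 = 4.
Scaling by 2 multiplies the area by 2² = 4 (so the new area is 212) and multiplies the boundary lattice-point count by 2, giving 8.
By Pick's theorem, the interior count of the dilated polygon is 212 − 8/2 + 1 = 209.

209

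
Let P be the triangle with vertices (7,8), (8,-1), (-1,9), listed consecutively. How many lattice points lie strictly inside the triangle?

By the shoelace formula, twice the signed area is |(7·(-1) − 8·8) + (8·9 − (-1)·(-1)) + ((-1)·8 − 7·9)| = 71, so the area is 71/2.
The number of boundary lattice points is Σ gcd(|Δx|,|Δy|) = gcd(1,9) + gcd(9,10) + gcd(8,1) = 1+1+1 = 3.
Pick's theorem gives I = A − B/2 + 1 = 71/2 − 3/2 + 1 = 35.

35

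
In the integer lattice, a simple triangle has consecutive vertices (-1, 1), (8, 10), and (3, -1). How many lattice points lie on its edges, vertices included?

12

Summing gcd(|Δx|,|Δy|) over the edges gives the boundary count: gcd(9,9) + gcd(5,11) + gcd(4,2) = 9+1+2 = 12.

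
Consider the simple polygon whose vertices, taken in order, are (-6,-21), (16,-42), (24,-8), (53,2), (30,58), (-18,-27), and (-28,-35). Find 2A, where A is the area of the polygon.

Using the shoelace formula, 2A = |[(-6)·(-42) − 16·(-21)] + [16·(-8) − 24·(-42)] + [24·2 − 53·(-8)] + [53·58 − 30·2] + [30·(-27) − (-18)·58] + [(-18)·(-35) − (-28)·(-27)] + [(-28)·(-21) − (-6)·(-35)]| = 5440, so the area is 2720.

5440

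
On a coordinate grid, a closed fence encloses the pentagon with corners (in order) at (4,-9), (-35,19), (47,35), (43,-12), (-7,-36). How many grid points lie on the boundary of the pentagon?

7

The number of boundary lattice points is Σ gcd(|Δx|,|Δy|) = gcd(39,28) + gcd(82,16) + gcd(4,47) + gcd(50,24) + gcd(11,27) = 1+2+1+2+1 = 7.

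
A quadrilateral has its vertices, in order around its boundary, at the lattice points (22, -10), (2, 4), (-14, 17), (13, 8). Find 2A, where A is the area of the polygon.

441

The shoelace formula gives twice the area as |(22·4 − 2·(-10)) + (2·17 − (-14)·4) + ((-14)·8 − 13·17) + (13·(-10) − 22·8)| = 441, so the area is 220.5.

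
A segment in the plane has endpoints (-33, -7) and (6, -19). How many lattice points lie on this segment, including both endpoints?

4

The number of lattice points on a segment between lattice points is gcd(|Δx|,|Δy|) + 1 = gcd(39,12) + 1 = 3 + 1 = 4.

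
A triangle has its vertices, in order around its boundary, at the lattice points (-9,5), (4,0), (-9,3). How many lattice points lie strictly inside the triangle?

12

By the shoelace formula, twice the signed area is |((-9)·0 − 4·5) + (4·3 − (-9)·0) + ((-9)·5 − (-9)·3)| = 26, so the area is 13.
Summing gcd(|Δx|,|Δy|) over the edges gives the boundary count: gcd(13,5) + gcd(13,3) + gcd(0,2) = 1+1+2 = 4.
Pick's theorem gives I = A − B/2 + 1 = 13 − 4/2 + 1 = 12.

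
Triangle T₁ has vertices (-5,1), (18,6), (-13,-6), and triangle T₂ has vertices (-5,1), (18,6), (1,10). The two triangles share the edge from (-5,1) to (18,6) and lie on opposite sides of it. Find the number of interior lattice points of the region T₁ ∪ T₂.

The union is the simple quadrilateral with vertices (-5,1), (-13,-6), (18,6), (1,10) in order.
By the shoelace formula, twice the signed area is |((-5)·(-6) − (-13)·1) + ((-13)·6 − 18·(-6)) + (18·10 − 1·6) + (1·1 − (-5)·10)| = 298, so the area is 149.
The number of boundary lattice points is Σ gcd(|Δx|,|Δy|) = gcd(8,7) + gcd(31,12) + gcd(17,4) + gcd(6,9) = 1+1+1+3 = 6.
By Pick's theorem I = A − B/2 + 1 = 149 − 6/2 + 1 = 147.

147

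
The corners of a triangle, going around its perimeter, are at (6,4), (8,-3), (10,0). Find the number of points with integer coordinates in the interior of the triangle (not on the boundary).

The shoelace formula gives twice the area as |[6·(-3) − 8·4] + [8·0 − 10·(-3)] + [10·4 − 6·0]| = 20, so the area is 10.
Along each edge there are gcd(|Δx|,|Δy|)+1 lattice points, so counting each shared vertex once the boundary has gcd(2,7) + gcd(2,3) + gcd(4,4) = 1+1+4 = 6.
Pick's theorem gives I = A − B/2 + 1 = 10 − 6/2 + 1 = 8.

8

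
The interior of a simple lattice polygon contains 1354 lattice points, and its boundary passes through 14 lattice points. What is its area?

1360

Pick's theorem states A = I + B/2 − 1, so A = 1354 + 14/2 − 1 = 1360.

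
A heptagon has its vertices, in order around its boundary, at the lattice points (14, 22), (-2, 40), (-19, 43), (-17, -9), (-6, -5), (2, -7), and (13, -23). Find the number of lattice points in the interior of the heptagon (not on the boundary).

1454

Using the shoelace formula, 2A = |(14·40 − (-2)·22) + ((-2)·43 − (-19)·40) + ((-19)·(-9) − (-17)·43) + ((-17)·(-5) − (-6)·(-9)) + ((-6)·(-7) − 2·(-5)) + (2·(-23) − 13·(-7)) + (13·22 − 14·(-23))| = 2916, so the area is 1458.
Along each edge there are gcd(|Δx|,|Δy|)+1 lattice points, so counting each shared vertex once the boundary has gcd(16,18) + gcd(17,3) + gcd(2,52) + gcd(11,4) + gcd(8,2) + gcd(11,16) + gcd(1,45) = 2+1+2+1+2+1+1 = 10.
Pick's theorem gives I = A − B/2 + 1 = 1458 − 10/2 + 1 = 1454.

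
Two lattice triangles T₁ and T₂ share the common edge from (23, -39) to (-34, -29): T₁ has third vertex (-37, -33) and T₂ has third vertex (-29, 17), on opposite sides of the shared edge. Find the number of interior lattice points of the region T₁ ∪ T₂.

The union is the simple quadrilateral with vertices (23, -39), (-37, -33), (-34, -29), (-29, 17) in order.
By the shoelace formula, twice the signed area is |(23·(-33) − (-37)·(-39)) + ((-37)·(-29) − (-34)·(-33)) + ((-34)·17 − (-29)·(-29)) + ((-29)·(-39) − 23·17)| = 2930, so the area is 1465.
Along each edge there are gcd(|Δx|,|Δy|)+1 lattice points, so counting each shared vertex once the boundary has gcd(60,6) + gcd(3,4) + gcd(5,46) + gcd(52,56) = 6+1+1+4 = 12.
By Pick's theorem I = A − B/2 + 1 = 1465 − 12/2 + 1 = 1460.

1460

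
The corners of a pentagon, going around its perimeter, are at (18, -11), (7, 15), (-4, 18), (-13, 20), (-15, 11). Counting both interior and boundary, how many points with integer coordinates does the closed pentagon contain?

414

The shoelace formula gives twice the area as |(18·15 − 7·(-11)) + (7·18 − (-4)·15) + ((-4)·20 − (-13)·18) + ((-13)·11 − (-15)·20) + ((-15)·(-11) − 18·11)| = 811, so the area is 811/2.
Summing gcd(|Δx|,|Δy|) over the edges gives the boundary count: gcd(11,26) + gcd(11,3) + gcd(9,2) + gcd(2,9) + gcd(33,22) = 1+1+1+1+11 = 15.
Pick's theorem gives I = A − B/2 + 1 = 811/2 − 15/2 + 1 = 399, so the closed region contains I + B = 399 + 15 = 414 lattice points.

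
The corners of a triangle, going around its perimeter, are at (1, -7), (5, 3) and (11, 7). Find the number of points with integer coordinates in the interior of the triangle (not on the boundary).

Using the shoelace formula, 2A = |(1·3 − 5·(-7)) + (5·7 − 11·3) + (11·(-7) − 1·7)| = 44, so the area is 22.
The number of boundary lattice points is Σ gcd(|Δx|,|Δy|) = gcd(4,10) + gcd(6,4) + gcd(10,14) = 2+2+2 = 6.
Pick's theorem gives I = A − B/2 + 1 = 22 − 6/2 + 1 = 20.

20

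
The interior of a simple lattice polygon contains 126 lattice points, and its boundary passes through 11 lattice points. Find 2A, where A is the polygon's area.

261

By Pick's theorem, A = I + B/2 − 1 = 126 + 11/2 − 1 = 261/2.
Hence 2A = 261.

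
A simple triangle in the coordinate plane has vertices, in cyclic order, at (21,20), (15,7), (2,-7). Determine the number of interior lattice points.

42

By the shoelace formula, twice the signed area is |(21·7 − 15·20) + (15·(-7) − 2·7) + (2·20 − 21·(-7))| = 85, so the area is 42.5.
Along each edge there are gcd(|Δx|,|Δy|)+1 lattice points, so counting each shared vertex once the boundary has gcd(6,13) + gcd(13,14) + gcd(19,27) = 1+1+1 = 3.
Pick's theorem gives I = A − B/2 + 1 = 42.5 − 3/2 + 1 = 42.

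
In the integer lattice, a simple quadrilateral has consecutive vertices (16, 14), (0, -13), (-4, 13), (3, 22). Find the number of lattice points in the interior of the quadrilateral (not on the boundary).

By the shoelace formula, twice the signed area is |(16·(-13) − 0·14) + (0·13 − (-4)·(-13)) + ((-4)·22 − 3·13) + (3·14 − 16·22)| = 697, so the area is 348.5.
The number of boundary lattice points is Σ gcd(|Δx|,|Δy|) = gcd(16,27) + gcd(4,26) + gcd(7,9) + gcd(13,8) = 1+2+1+1 = 5.
Pick's theorem gives I = A − B/2 + 1 = 348.5 − 5/2 + 1 = 347.

347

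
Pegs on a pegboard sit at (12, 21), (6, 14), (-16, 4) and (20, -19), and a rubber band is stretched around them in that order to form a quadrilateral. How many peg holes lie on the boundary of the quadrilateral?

12

Along each edge there are gcd(|Δx|,|Δy|)+1 lattice points, so counting each shared vertex once the boundary has gcd(6,7) + gcd(22,10) + gcd(36,23) + gcd(8,40) = 1+2+1+8 = 12.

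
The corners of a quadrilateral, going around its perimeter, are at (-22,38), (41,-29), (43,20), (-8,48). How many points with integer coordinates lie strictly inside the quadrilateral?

2060

Using the shoelace formula, 2A = |[(-22)·(-29) − 41·38] + [41·20 − 43·(-29)] + [43·48 − (-8)·20] + [(-8)·38 − (-22)·48]| = 4123, so the area is 2061.5.
Along each edge there are gcd(|Δx|,|Δy|)+1 lattice points, so counting each shared vertex once the boundary has gcd(63,67) + gcd(2,49) + gcd(51,28) + gcd(14,10) = 1+1+1+2 = 5.
Pick's theorem gives I = A − B/2 + 1 = 2061.5 − 5/2 + 1 = 2060.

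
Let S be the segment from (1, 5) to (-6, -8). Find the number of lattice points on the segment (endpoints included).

2

The number of lattice points on a segment between lattice points is gcd(|Δx|,|Δy|) + 1 = gcd(7,13) + 1 = 1 + 1 = 2.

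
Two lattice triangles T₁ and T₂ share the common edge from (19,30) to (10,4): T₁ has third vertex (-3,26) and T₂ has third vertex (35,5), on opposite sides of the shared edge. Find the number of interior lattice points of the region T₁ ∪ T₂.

587

The union is the simple quadrilateral with vertices (19,30), (-3,26), (10,4), (35,5) in order.
The shoelace formula gives twice the area as |(19·26 − (-3)·30) + ((-3)·4 − 10·26) + (10·5 − 35·4) + (35·30 − 19·5)| = 1177, so the area is 588.5.
Along each edge there are gcd(|Δx|,|Δy|)+1 lattice points, so counting each shared vertex once the boundary has gcd(22,4) + gcd(13,22) + gcd(25,1) + gcd(16,25) = 2+1+1+1 = 5.
By Pick's theorem I = A − B/2 + 1 = 588.5 − 5/2 + 1 = 587.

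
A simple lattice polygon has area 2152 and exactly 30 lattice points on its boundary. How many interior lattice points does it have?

2138

From Pick's theorem, I = A − B/2 + 1 = 2152 − 30/2 + 1 = 2138.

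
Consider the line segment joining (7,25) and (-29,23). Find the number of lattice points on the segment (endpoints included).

The number of lattice points on a segment between lattice points is gcd(|Δx|,|Δy|) + 1 = gcd(36,2) + 1 = 2 + 1 = 3.

3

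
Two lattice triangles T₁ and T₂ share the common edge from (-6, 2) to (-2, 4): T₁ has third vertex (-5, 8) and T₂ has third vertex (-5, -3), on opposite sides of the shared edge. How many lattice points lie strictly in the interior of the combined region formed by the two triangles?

The union is the simple quadrilateral with vertices (-6, 2), (-5, 8), (-2, 4), (-5, -3) in order.
The shoelace formula gives twice the area as |((-6)·8 − (-5)·2) + ((-5)·4 − (-2)·8) + ((-2)·(-3) − (-5)·4) + ((-5)·2 − (-6)·(-3))| = 44, so the area is 22.
Summing gcd(|Δx|,|Δy|) over the edges gives the boundary count: gcd(1,6) + gcd(3,4) + gcd(3,7) + gcd(1,5) = 1+1+1+1 = 4.
By Pick's theorem I = A − B/2 + 1 = 22 − 4/2 + 1 = 21.

21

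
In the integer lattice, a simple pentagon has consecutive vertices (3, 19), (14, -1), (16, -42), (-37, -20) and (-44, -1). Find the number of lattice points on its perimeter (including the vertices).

The number of boundary lattice points is Σ gcd(|Δx|,|Δy|) = gcd(11,20) + gcd(2,41) + gcd(53,22) + gcd(7,19) + gcd(47,20) = 1+1+1+1+1 = 5.

5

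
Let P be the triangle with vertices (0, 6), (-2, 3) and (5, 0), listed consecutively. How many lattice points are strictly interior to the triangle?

By the shoelace formula, twice the signed area is |[0·3 − (-2)·6] + [(-2)·0 − 5·3] + [5·6 − 0·0]| = 27, so the area is 27/2.
Summing gcd(|Δx|,|Δy|) over the edges gives the boundary count: gcd(2,3) + gcd(7,3) + gcd(5,6) = 1+1+1 = 3.
By Pick's theorem A = I + B/2 − 1, so I = 27/2 − 3/2 + 1 = 13.

13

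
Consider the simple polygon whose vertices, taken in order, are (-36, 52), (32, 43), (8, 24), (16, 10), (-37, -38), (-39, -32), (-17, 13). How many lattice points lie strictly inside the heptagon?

2544

The shoelace formula gives twice the area as |[(-36)·43 − 32·52] + [32·24 − 8·43] + [8·10 − 16·24] + [16·(-38) − (-37)·10] + [(-37)·(-32) − (-39)·(-38)] + [(-39)·13 − (-17)·(-32)] + [(-17)·52 − (-36)·13]| = 5095, so the area is 2547.5.
Along each edge there are gcd(|Δx|,|Δy|)+1 lattice points, so counting each shared vertex once the boundary has gcd(68,9) + gcd(24,19) + gcd(8,14) + gcd(53,48) + gcd(2,6) + gcd(22,45) + gcd(19,39) = 1+1+2+1+2+1+1 = 9.
Pick's theorem gives I = A − B/2 + 1 = 2547.5 − 9/2 + 1 = 2544.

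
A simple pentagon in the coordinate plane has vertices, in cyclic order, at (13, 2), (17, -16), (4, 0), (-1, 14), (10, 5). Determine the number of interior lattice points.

By the shoelace formula, twice the signed area is |(13·(-16) − 17·2) + (17·0 − 4·(-16)) + (4·14 − (-1)·0) + ((-1)·5 − 10·14) + (10·2 − 13·5)| = 312, so the area is 156.
Along each edge there are gcd(|Δx|,|Δy|)+1 lattice points, so counting each shared vertex once the boundary has gcd(4,18) + gcd(13,16) + gcd(5,14) + gcd(11,9) + gcd(3,3) = 2+1+1+1+3 = 8.
Pick's theorem gives I = A − B/2 + 1 = 156 − 8/2 + 1 = 153.

153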